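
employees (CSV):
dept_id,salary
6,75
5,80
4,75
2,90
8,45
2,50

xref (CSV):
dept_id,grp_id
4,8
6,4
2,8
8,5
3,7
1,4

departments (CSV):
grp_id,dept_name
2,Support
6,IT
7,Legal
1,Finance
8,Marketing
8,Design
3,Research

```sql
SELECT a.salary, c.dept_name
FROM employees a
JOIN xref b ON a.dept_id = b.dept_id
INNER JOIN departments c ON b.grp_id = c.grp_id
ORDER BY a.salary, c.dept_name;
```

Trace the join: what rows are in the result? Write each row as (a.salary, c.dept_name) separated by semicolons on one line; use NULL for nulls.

(50, Design); (50, Marketing); (75, Design); (75, Marketing); (90, Design); (90, Marketing)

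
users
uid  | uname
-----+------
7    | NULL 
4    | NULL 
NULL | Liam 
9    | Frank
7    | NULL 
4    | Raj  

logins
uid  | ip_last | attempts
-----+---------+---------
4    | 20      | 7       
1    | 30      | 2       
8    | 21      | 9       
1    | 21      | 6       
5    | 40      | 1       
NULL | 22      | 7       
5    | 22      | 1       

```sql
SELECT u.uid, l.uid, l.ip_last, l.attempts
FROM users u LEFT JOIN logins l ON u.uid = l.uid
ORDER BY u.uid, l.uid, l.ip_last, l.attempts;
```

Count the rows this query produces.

6

LEFT JOIN keeps every row from `users`; unmatched rows get NULL for `logins`'s columns.
Matching on u.uid = l.uid. A NULL in a compared column never satisfies the condition.
Matched pairs: 2; unmatched u rows kept: 4.
Total: 2 matched + 4 padded = 6 rows.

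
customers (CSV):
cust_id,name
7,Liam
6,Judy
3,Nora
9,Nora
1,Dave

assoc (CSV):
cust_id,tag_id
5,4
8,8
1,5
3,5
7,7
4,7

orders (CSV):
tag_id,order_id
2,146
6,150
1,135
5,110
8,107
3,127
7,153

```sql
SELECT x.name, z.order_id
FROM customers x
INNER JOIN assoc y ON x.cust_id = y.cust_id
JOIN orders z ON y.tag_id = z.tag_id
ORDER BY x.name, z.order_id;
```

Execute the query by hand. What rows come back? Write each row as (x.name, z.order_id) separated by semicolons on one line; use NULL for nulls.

(Dave, 110); (Liam, 153); (Nora, 110)

Joins associate left-to-right: customers INNER JOIN assoc on cust_id gives 3 intermediate row(s).
Then INNER JOIN `orders z` on tag_id: keep only rows whose y.tag_id appears in z.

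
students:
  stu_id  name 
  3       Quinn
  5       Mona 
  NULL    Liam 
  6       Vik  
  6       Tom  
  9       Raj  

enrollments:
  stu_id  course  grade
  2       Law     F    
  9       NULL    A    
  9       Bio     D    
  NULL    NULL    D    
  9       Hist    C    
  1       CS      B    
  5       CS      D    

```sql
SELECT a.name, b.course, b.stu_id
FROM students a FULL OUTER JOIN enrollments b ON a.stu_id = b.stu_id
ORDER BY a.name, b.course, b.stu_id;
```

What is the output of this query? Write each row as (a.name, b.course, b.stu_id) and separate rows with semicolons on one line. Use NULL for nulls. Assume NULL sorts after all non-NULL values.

(Liam, NULL, NULL); (Mona, CS, 5); (Quinn, NULL, NULL); (Raj, Bio, 9); (Raj, Hist, 9); (Raj, NULL, 9); (Tom, NULL, NULL); (Vik, NULL, NULL); (NULL, CS, 1); (NULL, Law, 2); (NULL, NULL, NULL)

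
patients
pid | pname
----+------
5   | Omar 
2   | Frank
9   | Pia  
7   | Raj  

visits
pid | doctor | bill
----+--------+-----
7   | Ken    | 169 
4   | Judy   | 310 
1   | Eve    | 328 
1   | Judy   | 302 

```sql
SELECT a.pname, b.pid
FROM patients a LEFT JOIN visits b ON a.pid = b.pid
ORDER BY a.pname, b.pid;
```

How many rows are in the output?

4

LEFT JOIN keeps every row from `patients`; unmatched rows get NULL for `visits`'s columns.
Matching on a.pid = b.pid.
Matched pairs: 1; unmatched a rows kept: 3.
Total: 1 matched + 3 padded = 4 rows.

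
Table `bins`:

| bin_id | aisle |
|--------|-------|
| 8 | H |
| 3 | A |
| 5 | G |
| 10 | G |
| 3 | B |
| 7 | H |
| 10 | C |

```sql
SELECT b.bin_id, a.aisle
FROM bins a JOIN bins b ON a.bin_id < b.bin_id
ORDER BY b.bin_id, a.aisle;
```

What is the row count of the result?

19

INNER JOIN keeps only pairs where the ON condition holds.
Matching on a.bin_id < b.bin_id.
- a row (bin_id=8): matches 2 b row(s) → 2 output row(s).
- a row (bin_id=3): matches 5 b row(s) → 5 output row(s).
- a row (bin_id=5): matches 4 b row(s) → 4 output row(s).
- a row (bin_id=10): no match → dropped.
- a row (bin_id=3): matches 5 b row(s) → 5 output row(s).
- a row (bin_id=7): matches 3 b row(s) → 3 output row(s).
- a row (bin_id=10): no match → dropped.
Total: 19 rows.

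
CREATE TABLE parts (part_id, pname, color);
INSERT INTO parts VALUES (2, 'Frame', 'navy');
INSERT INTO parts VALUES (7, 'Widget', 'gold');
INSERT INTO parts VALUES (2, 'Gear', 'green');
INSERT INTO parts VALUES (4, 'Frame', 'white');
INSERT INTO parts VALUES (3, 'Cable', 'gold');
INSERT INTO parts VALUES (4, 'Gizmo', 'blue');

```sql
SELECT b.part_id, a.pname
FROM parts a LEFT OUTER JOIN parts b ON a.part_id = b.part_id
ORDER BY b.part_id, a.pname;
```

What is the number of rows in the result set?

10

LEFT JOIN keeps every row from `parts a`; unmatched rows get NULL for `parts b`'s columns.
Matching on a.part_id = b.part_id.
- part_id=2: 2 matching b row(s), so 2 row(s) emitted.
- part_id=7: 1 matching b row(s), so 1 row(s) emitted.
- part_id=2: 2 matching b row(s), so 2 row(s) emitted.
- part_id=4: 2 matching b row(s), so 2 row(s) emitted.
- part_id=3: 1 matching b row(s), so 1 row(s) emitted.
- part_id=4: 2 matching b row(s), so 2 row(s) emitted.
Total: 10 rows.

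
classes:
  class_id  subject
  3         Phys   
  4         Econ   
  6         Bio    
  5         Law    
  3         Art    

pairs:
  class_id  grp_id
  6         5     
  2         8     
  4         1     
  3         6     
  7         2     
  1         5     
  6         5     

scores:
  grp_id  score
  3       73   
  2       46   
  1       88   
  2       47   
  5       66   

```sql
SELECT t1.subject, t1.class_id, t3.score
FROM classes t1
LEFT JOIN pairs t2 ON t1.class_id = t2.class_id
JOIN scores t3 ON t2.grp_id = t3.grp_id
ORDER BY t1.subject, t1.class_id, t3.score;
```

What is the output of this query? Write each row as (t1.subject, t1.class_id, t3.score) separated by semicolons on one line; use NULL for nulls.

(Bio, 6, 66); (Bio, 6, 66); (Econ, 4, 88)

Evaluate left to right. First `classes t1 LEFT JOIN pairs t2` on class_id: 6 row(s).
Then INNER JOIN `scores t3` on grp_id: keep only rows whose t2.grp_id appears in t3.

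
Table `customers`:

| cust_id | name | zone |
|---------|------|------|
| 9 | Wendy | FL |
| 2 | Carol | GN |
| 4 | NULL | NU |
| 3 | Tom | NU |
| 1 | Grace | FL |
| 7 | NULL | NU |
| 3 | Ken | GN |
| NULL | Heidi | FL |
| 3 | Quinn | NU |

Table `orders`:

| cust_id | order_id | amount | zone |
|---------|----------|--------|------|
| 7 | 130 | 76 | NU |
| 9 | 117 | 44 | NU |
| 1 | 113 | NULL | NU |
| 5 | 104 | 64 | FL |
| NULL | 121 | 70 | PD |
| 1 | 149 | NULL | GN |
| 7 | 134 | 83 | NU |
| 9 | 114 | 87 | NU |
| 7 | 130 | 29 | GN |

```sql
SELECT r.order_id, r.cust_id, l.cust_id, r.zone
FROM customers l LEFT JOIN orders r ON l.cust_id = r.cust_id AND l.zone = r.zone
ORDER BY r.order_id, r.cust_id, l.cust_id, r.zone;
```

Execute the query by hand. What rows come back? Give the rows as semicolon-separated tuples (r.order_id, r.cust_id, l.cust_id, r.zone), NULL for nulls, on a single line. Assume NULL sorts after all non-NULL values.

(130, 7, 7, NU); (134, 7, 7, NU); (NULL, NULL, 1, NULL); (NULL, NULL, 2, NULL); (NULL, NULL, 3, NULL); (NULL, NULL, 3, NULL); (NULL, NULL, 3, NULL); (NULL, NULL, 4, NULL); (NULL, NULL, 9, NULL); (NULL, NULL, NULL, NULL)

LEFT JOIN keeps every row from `customers`; unmatched rows get NULL for `orders`'s columns.
Matching on l.cust_id = r.cust_id AND l.zone = r.zone. A NULL in a compared column never satisfies the condition.
- l[0] cust_id=9, zone=FL → no match; kept with NULLs on the r side.
- l[1] cust_id=2, zone=GN → no match; kept with NULLs on the r side.
- l[2] cust_id=4, zone=NU → no match; kept with NULLs on the r side.
- l[3] cust_id=3, zone=NU → no match; kept with NULLs on the r side.
- l[4] cust_id=1, zone=FL → no match; kept with NULLs on the r side.
- l[5] cust_id=7, zone=NU → 2 match(es) in r → 2 row(s).
- l[6] cust_id=3, zone=GN → no match; kept with NULLs on the r side.
- l[7] cust_id=NULL, zone=FL → no match; kept with NULLs on the r side.
- l[8] cust_id=3, zone=NU → no match; kept with NULLs on the r side.
After projecting and ordering:
r.order_id | r.cust_id | l.cust_id | r.zone
130 | 7 | 7 | NU
134 | 7 | 7 | NU
NULL | NULL | 1 | NULL
NULL | NULL | 2 | NULL
NULL | NULL | 3 | NULL
NULL | NULL | 3 | NULL
NULL | NULL | 3 | NULL
NULL | NULL | 4 | NULL
NULL | NULL | 9 | NULL
NULL | NULL | NULL | NULL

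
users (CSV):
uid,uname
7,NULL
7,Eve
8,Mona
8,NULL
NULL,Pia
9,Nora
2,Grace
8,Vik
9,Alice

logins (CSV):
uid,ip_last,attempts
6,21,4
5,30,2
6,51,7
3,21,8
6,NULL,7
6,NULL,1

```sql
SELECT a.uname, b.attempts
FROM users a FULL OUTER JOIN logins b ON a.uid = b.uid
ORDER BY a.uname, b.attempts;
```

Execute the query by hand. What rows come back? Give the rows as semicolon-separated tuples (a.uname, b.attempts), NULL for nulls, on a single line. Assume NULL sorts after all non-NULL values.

FULL OUTER JOIN keeps every row from both sides; unmatched rows get NULL for the other side's columns.
Matching on a.uid = b.uid. A NULL in a compared column never satisfies the condition.
- a row (uid=7): no match → kept, b columns NULL.
- a row (uid=7): no match → kept, b columns NULL.
- a row (uid=8): no match → kept, b columns NULL.
- a row (uid=8): no match → kept, b columns NULL.
- a row (uid=NULL): no match → kept, b columns NULL.
- a row (uid=9): no match → kept, b columns NULL.
- a row (uid=2): no match → kept, b columns NULL.
- a row (uid=8): no match → kept, b columns NULL.
- a row (uid=9): no match → kept, b columns NULL.
- 6 row(s) from b found no a partner → padded with NULL.

(Alice, NULL); (Eve, NULL); (Grace, NULL); (Mona, NULL); (Nora, NULL); (Pia, NULL); (Vik, NULL); (NULL, 1); (NULL, 2); (NULL, 4); (NULL, 7); (NULL, 7); (NULL, 8); (NULL, NULL); (NULL, NULL)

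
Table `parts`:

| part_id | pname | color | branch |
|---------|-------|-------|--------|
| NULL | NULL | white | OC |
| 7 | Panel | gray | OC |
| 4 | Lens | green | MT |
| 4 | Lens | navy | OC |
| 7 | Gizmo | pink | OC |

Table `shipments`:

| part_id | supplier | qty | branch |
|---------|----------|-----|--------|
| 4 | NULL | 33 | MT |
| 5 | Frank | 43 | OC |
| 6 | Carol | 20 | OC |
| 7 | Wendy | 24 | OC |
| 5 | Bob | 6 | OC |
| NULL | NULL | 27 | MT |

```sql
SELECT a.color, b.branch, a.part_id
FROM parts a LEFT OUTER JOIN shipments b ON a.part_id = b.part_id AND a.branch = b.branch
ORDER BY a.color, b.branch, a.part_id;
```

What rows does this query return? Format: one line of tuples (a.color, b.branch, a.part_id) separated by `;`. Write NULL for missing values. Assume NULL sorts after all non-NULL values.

(gray, OC, 7); (green, MT, 4); (navy, NULL, 4); (pink, OC, 7); (white, NULL, NULL)

LEFT JOIN keeps every row from `parts`; unmatched rows get NULL for `shipments`'s columns.
Matching on a.part_id = b.part_id AND a.branch = b.branch. A NULL in a compared column never satisfies the condition.
Matched pairs: 3; unmatched a rows kept: 2.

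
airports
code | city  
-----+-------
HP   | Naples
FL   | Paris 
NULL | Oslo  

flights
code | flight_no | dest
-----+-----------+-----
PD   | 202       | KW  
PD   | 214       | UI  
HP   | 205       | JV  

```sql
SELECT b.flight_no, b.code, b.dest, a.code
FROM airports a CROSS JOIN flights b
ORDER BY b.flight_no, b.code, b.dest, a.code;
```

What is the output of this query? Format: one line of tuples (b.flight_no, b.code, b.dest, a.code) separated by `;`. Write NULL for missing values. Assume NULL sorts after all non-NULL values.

CROSS JOIN pairs every row of `airports` with every row of `flights`: 3 × 3 = 9 rows.
After projecting and ordering:
b.flight_no | b.code | b.dest | a.code
202 | PD | KW | FL
202 | PD | KW | HP
202 | PD | KW | NULL
205 | HP | JV | FL
205 | HP | JV | HP
205 | HP | JV | NULL
214 | PD | UI | FL
214 | PD | UI | HP
214 | PD | UI | NULL

(202, PD, KW, FL); (202, PD, KW, HP); (202, PD, KW, NULL); (205, HP, JV, FL); (205, HP, JV, HP); (205, HP, JV, NULL); (214, PD, UI, FL); (214, PD, UI, HP); (214, PD, UI, NULL)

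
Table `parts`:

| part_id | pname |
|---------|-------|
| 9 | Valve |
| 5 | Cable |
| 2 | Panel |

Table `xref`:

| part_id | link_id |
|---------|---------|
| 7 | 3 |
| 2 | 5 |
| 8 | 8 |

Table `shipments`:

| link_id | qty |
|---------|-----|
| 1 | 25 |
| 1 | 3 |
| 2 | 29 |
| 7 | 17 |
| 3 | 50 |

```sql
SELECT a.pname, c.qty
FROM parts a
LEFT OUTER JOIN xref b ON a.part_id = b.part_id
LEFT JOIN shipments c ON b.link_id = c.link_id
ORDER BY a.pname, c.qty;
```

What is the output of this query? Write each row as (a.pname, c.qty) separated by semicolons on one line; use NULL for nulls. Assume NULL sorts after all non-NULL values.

(Cable, NULL); (Panel, NULL); (Valve, NULL)

Step 1 — a LEFT JOIN b on part_id → 3 row(s).
Then LEFT JOIN `shipments c` on link_id: each of those 3 rows is kept; rows whose b.link_id has no match in c get NULL for c's columns.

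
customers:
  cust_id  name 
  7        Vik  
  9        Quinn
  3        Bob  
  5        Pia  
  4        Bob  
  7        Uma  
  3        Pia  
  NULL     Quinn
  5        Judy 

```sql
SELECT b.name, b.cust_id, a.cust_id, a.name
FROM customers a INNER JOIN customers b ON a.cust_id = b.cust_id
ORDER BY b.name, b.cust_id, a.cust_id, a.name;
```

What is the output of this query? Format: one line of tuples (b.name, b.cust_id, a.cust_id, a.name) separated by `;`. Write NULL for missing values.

INNER JOIN keeps only pairs where the ON condition holds.
Matching on a.cust_id = b.cust_id. A NULL in a compared column never satisfies the condition.
- a (cust_id=7) pairs with 2 row(s) of b.
- a (cust_id=9) pairs with 1 row(s) of b.
- a (cust_id=3) pairs with 2 row(s) of b.
- a (cust_id=5) pairs with 2 row(s) of b.
- a (cust_id=4) pairs with 1 row(s) of b.
- a (cust_id=7) pairs with 2 row(s) of b.
- a (cust_id=3) pairs with 2 row(s) of b.
- a (cust_id=NULL) has no partner → excluded.
- a (cust_id=5) pairs with 2 row(s) of b.

(Bob, 3, 3, Bob); (Bob, 3, 3, Pia); (Bob, 4, 4, Bob); (Judy, 5, 5, Judy); (Judy, 5, 5, Pia); (Pia, 3, 3, Bob); (Pia, 3, 3, Pia); (Pia, 5, 5, Judy); (Pia, 5, 5, Pia); (Quinn, 9, 9, Quinn); (Uma, 7, 7, Uma); (Uma, 7, 7, Vik); (Vik, 7, 7, Uma); (Vik, 7, 7, Vik)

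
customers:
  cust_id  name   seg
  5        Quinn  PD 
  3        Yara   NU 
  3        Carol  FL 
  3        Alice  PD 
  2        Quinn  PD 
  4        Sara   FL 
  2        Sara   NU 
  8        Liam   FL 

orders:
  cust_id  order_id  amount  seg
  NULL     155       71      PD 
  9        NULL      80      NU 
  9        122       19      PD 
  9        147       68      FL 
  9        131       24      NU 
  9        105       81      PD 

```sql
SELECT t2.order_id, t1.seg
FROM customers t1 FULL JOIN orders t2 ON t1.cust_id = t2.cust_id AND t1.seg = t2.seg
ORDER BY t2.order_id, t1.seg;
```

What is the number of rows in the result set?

FULL OUTER JOIN keeps every row from both sides; unmatched rows get NULL for the other side's columns.
Matching on t1.cust_id = t2.cust_id AND t1.seg = t2.seg. A NULL in a compared column never satisfies the condition.
Matched pairs: 0; unmatched t1 rows kept: 8; unmatched t2 rows kept: 6.
Total: 0 matched + 14 padded = 14 rows.

14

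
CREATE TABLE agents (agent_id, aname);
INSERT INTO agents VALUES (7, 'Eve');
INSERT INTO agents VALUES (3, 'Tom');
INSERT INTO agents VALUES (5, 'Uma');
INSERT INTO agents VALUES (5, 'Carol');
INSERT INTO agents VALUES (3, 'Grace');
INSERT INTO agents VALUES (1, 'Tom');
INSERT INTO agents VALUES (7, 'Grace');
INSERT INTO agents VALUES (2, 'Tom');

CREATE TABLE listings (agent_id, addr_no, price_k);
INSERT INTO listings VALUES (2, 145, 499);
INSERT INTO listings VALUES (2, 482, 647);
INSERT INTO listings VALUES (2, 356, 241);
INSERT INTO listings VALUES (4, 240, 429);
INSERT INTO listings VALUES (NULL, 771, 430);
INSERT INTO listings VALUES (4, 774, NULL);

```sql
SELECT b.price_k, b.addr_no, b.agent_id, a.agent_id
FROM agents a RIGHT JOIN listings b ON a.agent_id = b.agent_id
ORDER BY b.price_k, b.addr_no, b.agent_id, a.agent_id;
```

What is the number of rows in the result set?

6

RIGHT JOIN keeps every row from `listings`; unmatched rows get NULL for `agents`'s columns.
Matching on a.agent_id = b.agent_id. A NULL in a compared column never satisfies the condition.
Matched pairs: 3; unmatched b rows kept: 3.
Total: 3 matched + 3 padded = 6 rows.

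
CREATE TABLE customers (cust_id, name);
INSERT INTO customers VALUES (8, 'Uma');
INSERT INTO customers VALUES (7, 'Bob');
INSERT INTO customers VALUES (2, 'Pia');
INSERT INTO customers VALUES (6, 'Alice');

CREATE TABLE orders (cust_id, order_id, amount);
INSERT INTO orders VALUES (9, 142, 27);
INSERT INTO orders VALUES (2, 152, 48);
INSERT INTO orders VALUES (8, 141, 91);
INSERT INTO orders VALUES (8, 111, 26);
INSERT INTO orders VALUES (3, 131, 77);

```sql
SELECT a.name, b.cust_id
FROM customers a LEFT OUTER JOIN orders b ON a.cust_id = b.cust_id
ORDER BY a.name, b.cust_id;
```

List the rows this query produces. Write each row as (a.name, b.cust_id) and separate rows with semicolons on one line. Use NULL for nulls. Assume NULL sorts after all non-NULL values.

(Alice, NULL); (Bob, NULL); (Pia, 2); (Uma, 8); (Uma, 8)

LEFT JOIN keeps every row from `customers`; unmatched rows get NULL for `orders`'s columns.
Matching on a.cust_id = b.cust_id.
- cust_id=8: 2 matching b row(s), so 2 row(s) emitted.
- cust_id=7: no b row matches, row kept with b columns NULL.
- cust_id=2: 1 matching b row(s), so 1 row(s) emitted.
- cust_id=6: no b row matches, row kept with b columns NULL.
After projecting and ordering:
a.name | b.cust_id
Alice | NULL
Bob | NULL
Pia | 2
Uma | 8
Uma | 8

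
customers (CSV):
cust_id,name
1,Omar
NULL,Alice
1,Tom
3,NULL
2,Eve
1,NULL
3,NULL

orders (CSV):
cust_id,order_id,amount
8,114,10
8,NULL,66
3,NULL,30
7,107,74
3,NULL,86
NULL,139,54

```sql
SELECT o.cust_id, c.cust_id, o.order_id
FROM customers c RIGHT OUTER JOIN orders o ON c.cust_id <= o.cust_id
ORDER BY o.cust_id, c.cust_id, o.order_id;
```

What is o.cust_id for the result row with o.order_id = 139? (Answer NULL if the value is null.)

NULL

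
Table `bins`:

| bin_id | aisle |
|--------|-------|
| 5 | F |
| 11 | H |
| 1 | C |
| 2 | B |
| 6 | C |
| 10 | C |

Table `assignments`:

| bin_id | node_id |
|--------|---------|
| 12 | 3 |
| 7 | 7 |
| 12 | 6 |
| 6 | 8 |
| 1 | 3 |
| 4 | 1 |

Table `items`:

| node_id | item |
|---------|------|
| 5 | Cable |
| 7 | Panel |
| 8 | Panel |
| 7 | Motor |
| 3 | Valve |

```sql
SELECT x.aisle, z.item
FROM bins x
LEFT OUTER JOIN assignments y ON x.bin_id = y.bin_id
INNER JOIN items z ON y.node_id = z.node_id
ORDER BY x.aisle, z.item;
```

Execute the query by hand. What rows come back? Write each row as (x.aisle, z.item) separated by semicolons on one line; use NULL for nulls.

(C, Panel); (C, Valve)

Joins associate left-to-right: bins LEFT JOIN assignments on bin_id gives 6 intermediate row(s).
Then INNER JOIN `items z` on node_id: keep only rows whose y.node_id appears in z.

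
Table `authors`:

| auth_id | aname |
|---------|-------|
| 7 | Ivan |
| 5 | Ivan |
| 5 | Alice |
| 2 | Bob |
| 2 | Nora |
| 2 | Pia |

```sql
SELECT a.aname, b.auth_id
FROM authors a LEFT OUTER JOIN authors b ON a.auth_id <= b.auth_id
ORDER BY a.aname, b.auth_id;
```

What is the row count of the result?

25

LEFT JOIN keeps every row from `authors a`; unmatched rows get NULL for `authors b`'s columns.
Matching on a.auth_id <= b.auth_id.
- a (auth_id=7) pairs with 1 row(s) of b.
- a (auth_id=5) pairs with 3 row(s) of b.
- a (auth_id=5) pairs with 3 row(s) of b.
- a (auth_id=2) pairs with 6 row(s) of b.
- a (auth_id=2) pairs with 6 row(s) of b.
- a (auth_id=2) pairs with 6 row(s) of b.
Total: 25 rows.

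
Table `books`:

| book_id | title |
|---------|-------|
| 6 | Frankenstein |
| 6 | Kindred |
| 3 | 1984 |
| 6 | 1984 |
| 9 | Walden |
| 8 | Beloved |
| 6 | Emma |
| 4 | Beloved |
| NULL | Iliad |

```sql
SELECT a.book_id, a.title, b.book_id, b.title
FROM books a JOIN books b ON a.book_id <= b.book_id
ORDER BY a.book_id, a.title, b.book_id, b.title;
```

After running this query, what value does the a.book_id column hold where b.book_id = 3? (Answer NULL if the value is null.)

3

INNER JOIN keeps only pairs where the ON condition holds.
Matching on a.book_id <= b.book_id. A NULL in a compared column never satisfies the condition.
- a (book_id=6) pairs with 6 row(s) of b.
- a (book_id=6) pairs with 6 row(s) of b.
- a (book_id=3) pairs with 8 row(s) of b.
- a (book_id=6) pairs with 6 row(s) of b.
- a (book_id=9) pairs with 1 row(s) of b.
- a (book_id=8) pairs with 2 row(s) of b.
- a (book_id=6) pairs with 6 row(s) of b.
- a (book_id=4) pairs with 7 row(s) of b.
- a (book_id=NULL) has no partner → excluded.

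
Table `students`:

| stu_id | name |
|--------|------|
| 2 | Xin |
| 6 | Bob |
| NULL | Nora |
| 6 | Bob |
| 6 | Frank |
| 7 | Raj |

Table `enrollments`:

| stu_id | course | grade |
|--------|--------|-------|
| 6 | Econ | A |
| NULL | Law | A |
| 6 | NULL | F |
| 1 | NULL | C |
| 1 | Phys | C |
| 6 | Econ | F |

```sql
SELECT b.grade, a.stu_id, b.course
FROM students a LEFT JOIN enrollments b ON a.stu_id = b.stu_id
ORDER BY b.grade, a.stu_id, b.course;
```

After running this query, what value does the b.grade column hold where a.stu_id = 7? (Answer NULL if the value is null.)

NULL

LEFT JOIN keeps every row from `students`; unmatched rows get NULL for `enrollments`'s columns.
Matching on a.stu_id = b.stu_id. A NULL in a compared column never satisfies the condition.
- stu_id=2: no b row matches, row kept with b columns NULL.
- stu_id=6: 3 matching b row(s), so 3 row(s) emitted.
- stu_id=NULL: no b row matches, row kept with b columns NULL.
- stu_id=6: 3 matching b row(s), so 3 row(s) emitted.
- stu_id=6: 3 matching b row(s), so 3 row(s) emitted.
- stu_id=7: no b row matches, row kept with b columns NULL.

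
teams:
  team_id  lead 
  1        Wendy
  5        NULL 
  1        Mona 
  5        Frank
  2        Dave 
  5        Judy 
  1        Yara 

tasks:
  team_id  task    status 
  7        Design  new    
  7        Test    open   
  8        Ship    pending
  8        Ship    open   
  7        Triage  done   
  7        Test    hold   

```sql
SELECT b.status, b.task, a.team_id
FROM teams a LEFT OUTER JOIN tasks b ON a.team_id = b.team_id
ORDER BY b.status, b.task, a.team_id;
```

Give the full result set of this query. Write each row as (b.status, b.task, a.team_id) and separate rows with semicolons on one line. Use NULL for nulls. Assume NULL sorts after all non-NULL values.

(NULL, NULL, 1); (NULL, NULL, 1); (NULL, NULL, 1); (NULL, NULL, 2); (NULL, NULL, 5); (NULL, NULL, 5); (NULL, NULL, 5)

LEFT JOIN keeps every row from `teams`; unmatched rows get NULL for `tasks`'s columns.
Matching on a.team_id = b.team_id.
Matched pairs: 0; unmatched a rows kept: 7.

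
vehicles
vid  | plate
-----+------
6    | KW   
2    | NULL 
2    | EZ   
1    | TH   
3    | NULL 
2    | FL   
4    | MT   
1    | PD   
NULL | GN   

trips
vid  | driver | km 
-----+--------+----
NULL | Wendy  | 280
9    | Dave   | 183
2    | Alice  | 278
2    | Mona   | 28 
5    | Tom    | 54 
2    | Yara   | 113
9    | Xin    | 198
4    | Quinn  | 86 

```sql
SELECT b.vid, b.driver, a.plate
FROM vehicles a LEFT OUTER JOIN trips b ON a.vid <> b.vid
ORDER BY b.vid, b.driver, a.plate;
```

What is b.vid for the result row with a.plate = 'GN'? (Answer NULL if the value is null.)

LEFT JOIN keeps every row from `vehicles`; unmatched rows get NULL for `trips`'s columns.
Matching on a.vid <> b.vid. A NULL in a compared column never satisfies the condition.
Matched pairs: 46; unmatched a rows kept: 1.

NULL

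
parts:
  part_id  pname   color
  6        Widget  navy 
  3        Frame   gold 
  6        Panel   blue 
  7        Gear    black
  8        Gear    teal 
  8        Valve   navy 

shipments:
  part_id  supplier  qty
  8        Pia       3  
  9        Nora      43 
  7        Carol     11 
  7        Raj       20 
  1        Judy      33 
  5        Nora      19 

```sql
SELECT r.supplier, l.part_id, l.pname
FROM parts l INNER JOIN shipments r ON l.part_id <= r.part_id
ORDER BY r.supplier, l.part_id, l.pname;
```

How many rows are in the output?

INNER JOIN keeps only pairs where the ON condition holds.
Matching on l.part_id <= r.part_id.
Matched pairs: 21.
Total: 21 rows.

21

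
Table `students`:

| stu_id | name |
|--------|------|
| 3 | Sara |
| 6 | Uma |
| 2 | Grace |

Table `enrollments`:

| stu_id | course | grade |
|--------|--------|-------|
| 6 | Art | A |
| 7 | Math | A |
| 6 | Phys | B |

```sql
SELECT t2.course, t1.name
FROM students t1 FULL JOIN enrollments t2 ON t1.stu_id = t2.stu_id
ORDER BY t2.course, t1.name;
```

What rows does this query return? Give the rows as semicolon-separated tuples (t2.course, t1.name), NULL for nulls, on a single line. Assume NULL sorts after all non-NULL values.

(Art, Uma); (Math, NULL); (Phys, Uma); (NULL, Grace); (NULL, Sara)

FULL OUTER JOIN keeps every row from both sides; unmatched rows get NULL for the other side's columns.
Matching on t1.stu_id = t2.stu_id.
Matched pairs: 2; unmatched t1 rows kept: 2; unmatched t2 rows kept: 1.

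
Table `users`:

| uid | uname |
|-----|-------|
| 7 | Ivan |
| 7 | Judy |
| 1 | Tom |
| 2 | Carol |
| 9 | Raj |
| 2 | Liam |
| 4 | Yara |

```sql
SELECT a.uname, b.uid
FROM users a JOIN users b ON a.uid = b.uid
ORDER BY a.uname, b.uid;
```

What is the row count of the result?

INNER JOIN keeps only pairs where the ON condition holds.
Matching on a.uid = b.uid.
Matched pairs: 11.
Total: 11 rows.

11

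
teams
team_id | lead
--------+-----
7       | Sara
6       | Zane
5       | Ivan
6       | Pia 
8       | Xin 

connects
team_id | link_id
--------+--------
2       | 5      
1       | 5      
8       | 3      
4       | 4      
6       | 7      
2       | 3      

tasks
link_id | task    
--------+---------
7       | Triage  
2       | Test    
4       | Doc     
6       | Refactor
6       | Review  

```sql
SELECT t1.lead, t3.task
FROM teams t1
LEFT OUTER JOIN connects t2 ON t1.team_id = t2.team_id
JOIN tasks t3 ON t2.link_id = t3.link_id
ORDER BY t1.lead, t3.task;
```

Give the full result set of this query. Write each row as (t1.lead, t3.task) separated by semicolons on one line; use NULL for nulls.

Step 1 — t1 LEFT JOIN t2 on team_id → 5 row(s).
Then INNER JOIN `tasks t3` on link_id: keep only rows whose t2.link_id appears in t3.

(Pia, Triage); (Zane, Triage)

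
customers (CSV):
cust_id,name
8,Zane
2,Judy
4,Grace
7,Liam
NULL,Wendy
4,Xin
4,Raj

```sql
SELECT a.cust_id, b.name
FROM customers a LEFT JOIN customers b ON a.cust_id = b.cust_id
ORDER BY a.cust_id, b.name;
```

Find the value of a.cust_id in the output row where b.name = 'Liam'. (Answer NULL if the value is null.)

7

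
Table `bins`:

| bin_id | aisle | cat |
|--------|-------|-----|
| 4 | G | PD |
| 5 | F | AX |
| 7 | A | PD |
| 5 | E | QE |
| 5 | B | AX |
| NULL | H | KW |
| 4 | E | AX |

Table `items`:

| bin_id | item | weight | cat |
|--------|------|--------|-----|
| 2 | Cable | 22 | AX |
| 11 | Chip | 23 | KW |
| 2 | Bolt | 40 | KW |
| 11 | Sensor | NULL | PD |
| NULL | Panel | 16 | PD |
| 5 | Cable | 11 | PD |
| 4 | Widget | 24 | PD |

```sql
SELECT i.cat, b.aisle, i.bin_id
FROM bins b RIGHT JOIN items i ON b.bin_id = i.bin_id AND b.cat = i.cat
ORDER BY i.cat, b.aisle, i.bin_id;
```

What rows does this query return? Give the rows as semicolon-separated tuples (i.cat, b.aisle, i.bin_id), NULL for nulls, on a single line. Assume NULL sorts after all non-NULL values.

(AX, NULL, 2); (KW, NULL, 2); (KW, NULL, 11); (PD, G, 4); (PD, NULL, 5); (PD, NULL, 11); (PD, NULL, NULL)

RIGHT JOIN keeps every row from `items`; unmatched rows get NULL for `bins`'s columns.
Matching on b.bin_id = i.bin_id AND b.cat = i.cat. A NULL in a compared column never satisfies the condition.
- b[0] bin_id=4, cat=PD → 1 match(es) in i → 1 row(s).
- b[1] bin_id=5, cat=AX → no match.
- b[2] bin_id=7, cat=PD → no match.
- b[3] bin_id=5, cat=QE → no match.
- b[4] bin_id=5, cat=AX → no match.
- b[5] bin_id=NULL, cat=KW → no match.
- b[6] bin_id=4, cat=AX → no match.
- plus 6 unmatched i row(s), each kept with NULL b columns.
After projecting and ordering:
i.cat | b.aisle | i.bin_id
AX | NULL | 2
KW | NULL | 2
KW | NULL | 11
PD | G | 4
PD | NULL | 5
PD | NULL | 11
PD | NULL | NULL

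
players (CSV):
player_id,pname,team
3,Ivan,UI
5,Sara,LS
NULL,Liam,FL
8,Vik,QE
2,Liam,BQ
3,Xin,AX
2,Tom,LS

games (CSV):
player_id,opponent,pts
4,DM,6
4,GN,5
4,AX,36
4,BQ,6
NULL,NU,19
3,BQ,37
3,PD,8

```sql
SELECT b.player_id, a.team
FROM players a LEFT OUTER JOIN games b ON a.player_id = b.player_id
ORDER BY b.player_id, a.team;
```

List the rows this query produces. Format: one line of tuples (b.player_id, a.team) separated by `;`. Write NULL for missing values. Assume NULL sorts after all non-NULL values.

LEFT JOIN keeps every row from `players`; unmatched rows get NULL for `games`'s columns.
Matching on a.player_id = b.player_id. A NULL in a compared column never satisfies the condition.
- a[0] player_id=3 → 2 match(es) in b → 2 row(s).
- a[1] player_id=5 → no match; kept with NULLs on the b side.
- a[2] player_id=NULL → no match; kept with NULLs on the b side.
- a[3] player_id=8 → no match; kept with NULLs on the b side.
- a[4] player_id=2 → no match; kept with NULLs on the b side.
- a[5] player_id=3 → 2 match(es) in b → 2 row(s).
- a[6] player_id=2 → no match; kept with NULLs on the b side.
After projecting and ordering:
b.player_id | a.team
3 | AX
3 | AX
3 | UI
3 | UI
NULL | BQ
NULL | FL
NULL | LS
NULL | LS
NULL | QE

(3, AX); (3, AX); (3, UI); (3, UI); (NULL, BQ); (NULL, FL); (NULL, LS); (NULL, LS); (NULL, QE)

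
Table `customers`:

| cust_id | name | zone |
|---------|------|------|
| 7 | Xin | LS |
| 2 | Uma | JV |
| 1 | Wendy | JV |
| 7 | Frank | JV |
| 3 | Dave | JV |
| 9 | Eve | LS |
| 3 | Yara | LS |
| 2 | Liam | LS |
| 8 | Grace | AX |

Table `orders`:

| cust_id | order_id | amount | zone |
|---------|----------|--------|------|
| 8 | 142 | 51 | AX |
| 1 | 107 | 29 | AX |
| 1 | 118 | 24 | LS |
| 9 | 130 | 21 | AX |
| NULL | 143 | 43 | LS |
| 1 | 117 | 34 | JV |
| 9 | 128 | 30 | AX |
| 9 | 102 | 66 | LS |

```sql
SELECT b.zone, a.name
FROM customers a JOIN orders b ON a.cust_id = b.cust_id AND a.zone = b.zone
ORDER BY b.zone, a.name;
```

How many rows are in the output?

3

INNER JOIN keeps only pairs where the ON condition holds.
Matching on a.cust_id = b.cust_id AND a.zone = b.zone. A NULL in a compared column never satisfies the condition.
- a row (cust_id=7, zone=LS): no match → dropped.
- a row (cust_id=2, zone=JV): no match → dropped.
- a row (cust_id=1, zone=JV): matches 1 b row(s) → 1 output row(s).
- a row (cust_id=7, zone=JV): no match → dropped.
- a row (cust_id=3, zone=JV): no match → dropped.
- a row (cust_id=9, zone=LS): matches 1 b row(s) → 1 output row(s).
- a row (cust_id=3, zone=LS): no match → dropped.
- a row (cust_id=2, zone=LS): no match → dropped.
- a row (cust_id=8, zone=AX): matches 1 b row(s) → 1 output row(s).
Total: 3 rows.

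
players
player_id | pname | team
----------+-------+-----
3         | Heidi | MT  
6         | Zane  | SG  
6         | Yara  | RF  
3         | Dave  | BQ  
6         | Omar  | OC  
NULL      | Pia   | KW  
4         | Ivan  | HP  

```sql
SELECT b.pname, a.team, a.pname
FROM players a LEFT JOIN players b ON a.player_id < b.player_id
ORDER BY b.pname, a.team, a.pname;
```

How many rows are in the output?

LEFT JOIN keeps every row from `players a`; unmatched rows get NULL for `players b`'s columns.
Matching on a.player_id < b.player_id. A NULL in a compared column never satisfies the condition.
- player_id=3: 4 matching b row(s), so 4 row(s) emitted.
- player_id=6: no b row matches, row kept with b columns NULL.
- player_id=6: no b row matches, row kept with b columns NULL.
- player_id=3: 4 matching b row(s), so 4 row(s) emitted.
- player_id=6: no b row matches, row kept with b columns NULL.
- player_id=NULL: no b row matches, row kept with b columns NULL.
- player_id=4: 3 matching b row(s), so 3 row(s) emitted.
Total: 11 matched + 4 padded = 15 rows.

15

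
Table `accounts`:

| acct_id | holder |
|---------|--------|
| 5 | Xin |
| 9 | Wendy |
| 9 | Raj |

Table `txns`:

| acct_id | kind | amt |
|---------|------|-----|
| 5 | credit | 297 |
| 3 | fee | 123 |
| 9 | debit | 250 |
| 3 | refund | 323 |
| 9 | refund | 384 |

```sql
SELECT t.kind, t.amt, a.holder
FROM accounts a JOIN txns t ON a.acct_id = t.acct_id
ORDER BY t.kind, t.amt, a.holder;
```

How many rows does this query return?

5

INNER JOIN keeps only pairs where the ON condition holds.
Matching on a.acct_id = t.acct_id.
Matched pairs: 5.
Total: 5 rows.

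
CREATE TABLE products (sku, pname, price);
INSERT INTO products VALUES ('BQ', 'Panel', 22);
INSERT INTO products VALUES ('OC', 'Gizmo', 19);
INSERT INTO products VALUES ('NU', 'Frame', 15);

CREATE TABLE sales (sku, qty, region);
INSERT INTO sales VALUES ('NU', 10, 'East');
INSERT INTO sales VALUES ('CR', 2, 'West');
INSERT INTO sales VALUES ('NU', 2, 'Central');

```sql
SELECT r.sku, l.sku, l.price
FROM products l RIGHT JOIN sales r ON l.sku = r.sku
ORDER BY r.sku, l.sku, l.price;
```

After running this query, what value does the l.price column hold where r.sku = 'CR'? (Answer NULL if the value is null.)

NULL

RIGHT JOIN keeps every row from `sales`; unmatched rows get NULL for `products`'s columns.
Matching on l.sku = r.sku.
Matched pairs: 2; unmatched r rows kept: 1.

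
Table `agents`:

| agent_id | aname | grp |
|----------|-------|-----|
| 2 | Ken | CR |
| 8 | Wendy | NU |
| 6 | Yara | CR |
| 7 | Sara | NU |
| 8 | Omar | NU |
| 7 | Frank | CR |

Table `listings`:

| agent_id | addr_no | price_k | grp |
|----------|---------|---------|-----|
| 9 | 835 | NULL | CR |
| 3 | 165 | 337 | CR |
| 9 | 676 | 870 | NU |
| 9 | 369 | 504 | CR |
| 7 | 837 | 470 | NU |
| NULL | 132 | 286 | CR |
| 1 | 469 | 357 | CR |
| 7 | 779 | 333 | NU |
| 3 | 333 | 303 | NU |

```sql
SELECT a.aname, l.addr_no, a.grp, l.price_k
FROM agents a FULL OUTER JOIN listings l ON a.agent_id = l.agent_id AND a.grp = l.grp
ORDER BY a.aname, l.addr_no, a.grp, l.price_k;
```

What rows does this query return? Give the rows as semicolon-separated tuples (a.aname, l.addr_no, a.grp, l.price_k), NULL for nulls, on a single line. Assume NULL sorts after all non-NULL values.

(Frank, NULL, CR, NULL); (Ken, NULL, CR, NULL); (Omar, NULL, NU, NULL); (Sara, 779, NU, 333); (Sara, 837, NU, 470); (Wendy, NULL, NU, NULL); (Yara, NULL, CR, NULL); (NULL, 132, NULL, 286); (NULL, 165, NULL, 337); (NULL, 333, NULL, 303); (NULL, 369, NULL, 504); (NULL, 469, NULL, 357); (NULL, 676, NULL, 870); (NULL, 835, NULL, NULL)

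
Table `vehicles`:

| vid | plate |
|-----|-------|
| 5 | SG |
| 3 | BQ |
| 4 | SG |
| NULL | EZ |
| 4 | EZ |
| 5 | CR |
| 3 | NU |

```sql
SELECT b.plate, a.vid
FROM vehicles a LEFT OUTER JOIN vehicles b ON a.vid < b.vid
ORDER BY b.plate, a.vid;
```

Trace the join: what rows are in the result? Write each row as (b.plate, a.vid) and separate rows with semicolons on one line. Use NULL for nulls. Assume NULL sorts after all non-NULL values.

LEFT JOIN keeps every row from `vehicles a`; unmatched rows get NULL for `vehicles b`'s columns.
Matching on a.vid < b.vid. A NULL in a compared column never satisfies the condition.
- vid=5: no b row matches, row kept with b columns NULL.
- vid=3: 4 matching b row(s), so 4 row(s) emitted.
- vid=4: 2 matching b row(s), so 2 row(s) emitted.
- vid=NULL: no b row matches, row kept with b columns NULL.
- vid=4: 2 matching b row(s), so 2 row(s) emitted.
- vid=5: no b row matches, row kept with b columns NULL.
- vid=3: 4 matching b row(s), so 4 row(s) emitted.

(CR, 3); (CR, 3); (CR, 4); (CR, 4); (EZ, 3); (EZ, 3); (SG, 3); (SG, 3); (SG, 3); (SG, 3); (SG, 4); (SG, 4); (NULL, 5); (NULL, 5); (NULL, NULL)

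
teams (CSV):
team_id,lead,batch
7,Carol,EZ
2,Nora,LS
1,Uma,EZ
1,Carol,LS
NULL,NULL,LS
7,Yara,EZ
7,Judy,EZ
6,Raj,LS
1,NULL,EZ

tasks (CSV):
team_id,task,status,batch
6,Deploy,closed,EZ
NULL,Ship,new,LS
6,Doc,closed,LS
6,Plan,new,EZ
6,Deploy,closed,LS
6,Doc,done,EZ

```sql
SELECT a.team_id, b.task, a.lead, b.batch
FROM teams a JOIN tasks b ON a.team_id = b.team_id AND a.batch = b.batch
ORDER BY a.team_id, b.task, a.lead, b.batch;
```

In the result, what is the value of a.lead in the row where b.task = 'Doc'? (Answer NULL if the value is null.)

INNER JOIN keeps only pairs where the ON condition holds.
Matching on a.team_id = b.team_id AND a.batch = b.batch. A NULL in a compared column never satisfies the condition.
Matched pairs: 2.

Raj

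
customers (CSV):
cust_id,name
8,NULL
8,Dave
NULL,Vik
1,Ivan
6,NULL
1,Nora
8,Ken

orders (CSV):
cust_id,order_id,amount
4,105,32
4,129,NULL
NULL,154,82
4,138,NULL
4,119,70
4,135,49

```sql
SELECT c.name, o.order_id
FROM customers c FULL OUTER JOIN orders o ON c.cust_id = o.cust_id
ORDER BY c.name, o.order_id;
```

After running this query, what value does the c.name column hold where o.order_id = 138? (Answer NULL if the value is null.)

NULL

FULL OUTER JOIN keeps every row from both sides; unmatched rows get NULL for the other side's columns.
Matching on c.cust_id = o.cust_id. A NULL in a compared column never satisfies the condition.
Matched pairs: 0; unmatched c rows kept: 7; unmatched o rows kept: 6.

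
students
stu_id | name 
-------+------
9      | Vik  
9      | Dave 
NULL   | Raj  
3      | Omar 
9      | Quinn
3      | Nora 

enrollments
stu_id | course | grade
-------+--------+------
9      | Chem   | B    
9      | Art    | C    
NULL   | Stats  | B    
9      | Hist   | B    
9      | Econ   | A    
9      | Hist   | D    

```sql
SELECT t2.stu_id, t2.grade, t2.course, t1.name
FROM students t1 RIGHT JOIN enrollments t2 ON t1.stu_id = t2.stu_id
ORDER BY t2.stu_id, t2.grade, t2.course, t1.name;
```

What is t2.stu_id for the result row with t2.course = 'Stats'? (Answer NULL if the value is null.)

RIGHT JOIN keeps every row from `enrollments`; unmatched rows get NULL for `students`'s columns.
Matching on t1.stu_id = t2.stu_id. A NULL in a compared column never satisfies the condition.
- stu_id=9: 5 matching t2 row(s), so 5 row(s) emitted.
- stu_id=9: 5 matching t2 row(s), so 5 row(s) emitted.
- stu_id=NULL: no matching t2 row.
- stu_id=3: no matching t2 row.
- stu_id=9: 5 matching t2 row(s), so 5 row(s) emitted.
- stu_id=3: no matching t2 row.
- 1 row(s) from t2 found no t1 partner → padded with NULL.

NULL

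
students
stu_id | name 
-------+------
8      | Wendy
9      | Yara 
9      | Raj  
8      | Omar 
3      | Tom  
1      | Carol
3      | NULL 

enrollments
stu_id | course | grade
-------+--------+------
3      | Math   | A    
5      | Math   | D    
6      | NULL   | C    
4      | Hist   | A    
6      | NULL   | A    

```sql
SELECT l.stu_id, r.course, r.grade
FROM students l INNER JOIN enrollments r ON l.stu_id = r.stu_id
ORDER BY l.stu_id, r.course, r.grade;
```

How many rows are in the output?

2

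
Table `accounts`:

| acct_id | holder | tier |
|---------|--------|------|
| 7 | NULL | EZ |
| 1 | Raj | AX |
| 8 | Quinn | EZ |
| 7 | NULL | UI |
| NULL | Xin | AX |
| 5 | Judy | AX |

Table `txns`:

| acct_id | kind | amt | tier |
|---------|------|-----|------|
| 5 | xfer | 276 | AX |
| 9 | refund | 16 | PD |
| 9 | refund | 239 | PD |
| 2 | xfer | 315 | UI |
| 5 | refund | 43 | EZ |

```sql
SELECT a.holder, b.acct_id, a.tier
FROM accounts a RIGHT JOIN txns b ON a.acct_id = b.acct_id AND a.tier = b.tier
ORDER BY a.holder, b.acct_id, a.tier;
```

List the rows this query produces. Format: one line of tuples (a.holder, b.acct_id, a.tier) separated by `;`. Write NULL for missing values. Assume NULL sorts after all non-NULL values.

(Judy, 5, AX); (NULL, 2, NULL); (NULL, 5, NULL); (NULL, 9, NULL); (NULL, 9, NULL)

RIGHT JOIN keeps every row from `txns`; unmatched rows get NULL for `accounts`'s columns.
Matching on a.acct_id = b.acct_id AND a.tier = b.tier. A NULL in a compared column never satisfies the condition.
- a (acct_id=7, tier=EZ) has no partner in b.
- a (acct_id=1, tier=AX) has no partner in b.
- a (acct_id=8, tier=EZ) has no partner in b.
- a (acct_id=7, tier=UI) has no partner in b.
- a (acct_id=NULL, tier=AX) has no partner in b.
- a (acct_id=5, tier=AX) pairs with 1 row(s) of b.
- plus 4 unmatched b row(s), each kept with NULL a columns.
After projecting and ordering:
a.holder | b.acct_id | a.tier
Judy | 5 | AX
NULL | 2 | NULL
NULL | 5 | NULL
NULL | 9 | NULL
NULL | 9 | NULL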